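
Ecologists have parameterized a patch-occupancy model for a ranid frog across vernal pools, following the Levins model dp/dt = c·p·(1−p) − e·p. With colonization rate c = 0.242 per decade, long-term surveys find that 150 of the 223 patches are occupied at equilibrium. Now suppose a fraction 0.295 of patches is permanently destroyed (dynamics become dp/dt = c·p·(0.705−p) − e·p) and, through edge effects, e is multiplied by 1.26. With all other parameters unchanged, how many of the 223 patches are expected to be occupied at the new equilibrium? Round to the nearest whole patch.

65

Observed p* = 150/223 = 0.67265.
Balance c(1−p*) = e gives e = 0.242×(1 − 0.67265) = 0.07922.
New p* = 0.705 − e/c = 0.705 − 0.09982/0.24200 = 0.29252.
Expected occupied = 223 × 0.29252 = 65.23 ≈ 65.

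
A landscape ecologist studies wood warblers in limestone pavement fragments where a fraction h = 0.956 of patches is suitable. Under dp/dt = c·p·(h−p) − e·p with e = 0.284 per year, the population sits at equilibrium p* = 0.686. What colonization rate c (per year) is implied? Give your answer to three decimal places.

1.052

At equilibrium c(h−p*) = e, so c = e/(h−p*).
c = 0.284/(0.956 − 0.686) = 0.284/0.2700 = 1.0519.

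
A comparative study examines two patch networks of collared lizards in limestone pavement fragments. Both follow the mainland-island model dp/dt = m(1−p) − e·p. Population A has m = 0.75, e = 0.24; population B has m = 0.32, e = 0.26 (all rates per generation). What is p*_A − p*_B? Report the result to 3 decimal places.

0.206

A: p*_A = m/(m+e) = 0.75/0.9900 = 0.7576.
B: p*_B = 0.32/0.5800 = 0.5517.
p*_A − p*_B = 0.7576 − 0.5517 = 0.2059.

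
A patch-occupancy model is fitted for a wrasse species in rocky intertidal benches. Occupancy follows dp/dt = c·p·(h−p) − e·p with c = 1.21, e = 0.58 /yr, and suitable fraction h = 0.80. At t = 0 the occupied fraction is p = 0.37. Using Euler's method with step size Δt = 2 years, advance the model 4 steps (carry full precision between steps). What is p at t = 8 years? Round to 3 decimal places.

Update rule: p ← p + [c·p·(h−p) − e·p]·Δt with Δt = 2.
step 1: Δp = -0.04418, p = 0.32582
step 2: Δp = -0.00407, p = 0.32175
step 3: Δp = -0.00085, p = 0.32090
step 4: Δp = -0.00019, p = 0.32072

0.321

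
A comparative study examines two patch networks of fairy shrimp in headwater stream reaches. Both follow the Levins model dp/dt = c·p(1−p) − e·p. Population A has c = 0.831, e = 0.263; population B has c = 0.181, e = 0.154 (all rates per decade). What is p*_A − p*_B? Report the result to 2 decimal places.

A: p*_A = 1 − 0.263/0.831 = 0.6835.
B: p*_B = 1 − 0.154/0.181 = 0.1492.
p*_A − p*_B = 0.6835 − 0.1492 = 0.5343.

0.53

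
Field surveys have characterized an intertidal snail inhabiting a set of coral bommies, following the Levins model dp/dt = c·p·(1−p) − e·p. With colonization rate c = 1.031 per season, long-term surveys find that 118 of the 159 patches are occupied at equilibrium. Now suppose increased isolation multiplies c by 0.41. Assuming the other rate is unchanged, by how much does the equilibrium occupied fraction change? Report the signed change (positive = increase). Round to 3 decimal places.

Observed p* = 118/159 = 0.74214.
Balance c(1−p*) = e gives e = 1.031×(1 − 0.74214) = 0.26585.
New p* = 1 − e/c = 1 − 0.26585/0.42271 = 0.37108.
Δp* = 0.37108 − 0.74214 = -0.37106.

-0.371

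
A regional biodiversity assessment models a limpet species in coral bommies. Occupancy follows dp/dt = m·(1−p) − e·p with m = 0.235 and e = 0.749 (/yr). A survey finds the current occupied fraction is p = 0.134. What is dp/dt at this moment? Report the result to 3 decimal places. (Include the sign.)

Colonization term: m·(1−p) = 0.235×0.8660 = 0.20351.
Extinction term: e·p = 0.10037.
dp/dt = 0.20351 − 0.10037 = 0.10314.

0.103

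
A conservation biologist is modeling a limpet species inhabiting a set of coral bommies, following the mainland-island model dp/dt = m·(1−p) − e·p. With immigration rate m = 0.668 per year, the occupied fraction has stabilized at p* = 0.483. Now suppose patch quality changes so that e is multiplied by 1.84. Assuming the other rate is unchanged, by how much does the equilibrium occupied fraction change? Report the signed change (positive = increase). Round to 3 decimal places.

Balance m(1−p*) = e·p* gives e = m(1−p*)/p* = 0.668×0.51700/0.48300 = 0.71502.
New p* = m/(m+e) = 0.66800/(0.66800+1.31564) = 0.33675.
Δp* = 0.33675 − 0.48300 = -0.14625.

-0.146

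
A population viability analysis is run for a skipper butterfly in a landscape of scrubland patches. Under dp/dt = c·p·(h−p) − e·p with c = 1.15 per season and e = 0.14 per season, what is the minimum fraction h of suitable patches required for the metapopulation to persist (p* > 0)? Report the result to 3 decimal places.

0.122

p* = h − e/c is positive only when h > e/c.
h_min = e/c = 0.14/1.15 = 0.1217.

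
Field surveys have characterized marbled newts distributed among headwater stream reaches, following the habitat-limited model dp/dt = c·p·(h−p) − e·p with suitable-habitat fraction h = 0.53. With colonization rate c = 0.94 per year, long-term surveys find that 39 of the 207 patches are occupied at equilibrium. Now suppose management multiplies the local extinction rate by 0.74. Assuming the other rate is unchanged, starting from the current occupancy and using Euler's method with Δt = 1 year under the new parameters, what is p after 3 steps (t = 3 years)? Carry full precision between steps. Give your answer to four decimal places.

0.2303

Observed p* = 39/207 = 0.18841.
Balance c(h−p*) = e gives e = 0.94×(0.53 − 0.18841) = 0.32110.
Starting from p₀ = 0.18841; update p ← p + (dp/dt)·Δt with the new parameters.
step 1: Δp = +0.01573, p = 0.20413
step 2: Δp = +0.01402, p = 0.21816
step 3: Δp = +0.01211, p = 0.23027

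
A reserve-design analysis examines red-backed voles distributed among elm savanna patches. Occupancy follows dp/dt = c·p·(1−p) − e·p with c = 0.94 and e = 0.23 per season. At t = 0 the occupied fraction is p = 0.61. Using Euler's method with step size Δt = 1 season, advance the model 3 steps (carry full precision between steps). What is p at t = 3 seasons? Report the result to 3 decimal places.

0.749

Update rule: p ← p + [c·p·(1−p) − e·p]·Δt with Δt = 1.
t = 1: p = 0.61000 + (+0.08333) = 0.69333
t = 2: p = 0.69333 + (+0.04040) = 0.73373
t = 3: p = 0.73373 + (+0.01489) = 0.74862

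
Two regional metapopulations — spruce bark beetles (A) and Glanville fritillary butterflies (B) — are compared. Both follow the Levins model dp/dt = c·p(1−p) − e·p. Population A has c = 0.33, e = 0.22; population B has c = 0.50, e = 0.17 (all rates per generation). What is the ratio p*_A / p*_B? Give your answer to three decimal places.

A: p*_A = 1 − 0.22/0.33 = 0.3333.
B: p*_B = 1 − 0.17/0.50 = 0.6600.
p*_A / p*_B = 0.3333/0.6600 = 0.5051.

0.505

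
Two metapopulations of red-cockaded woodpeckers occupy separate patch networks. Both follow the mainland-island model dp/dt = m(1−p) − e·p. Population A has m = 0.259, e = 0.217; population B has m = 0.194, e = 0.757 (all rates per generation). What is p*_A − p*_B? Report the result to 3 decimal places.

A: p*_A = m/(m+e) = 0.259/0.4760 = 0.5441.
B: p*_B = 0.194/0.9510 = 0.2040.
p*_A − p*_B = 0.5441 − 0.2040 = 0.3401.

0.340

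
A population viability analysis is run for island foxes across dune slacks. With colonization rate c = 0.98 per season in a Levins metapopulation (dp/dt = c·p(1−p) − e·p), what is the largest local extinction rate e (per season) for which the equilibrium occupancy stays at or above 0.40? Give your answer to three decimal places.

1 − e/c ≥ 0.40 ⇒ e ≤ c(1 − 0.40) = 0.98 × 0.6000.
e_max = 0.5880.

0.588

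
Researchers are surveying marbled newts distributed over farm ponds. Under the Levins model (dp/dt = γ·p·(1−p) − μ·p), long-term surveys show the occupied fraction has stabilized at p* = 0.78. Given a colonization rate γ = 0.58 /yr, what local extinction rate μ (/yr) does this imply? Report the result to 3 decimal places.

0.128

At equilibrium γ(1−p*) = μ.
μ = 0.58 × (1 − 0.78) = 0.58 × 0.2200 = 0.1276.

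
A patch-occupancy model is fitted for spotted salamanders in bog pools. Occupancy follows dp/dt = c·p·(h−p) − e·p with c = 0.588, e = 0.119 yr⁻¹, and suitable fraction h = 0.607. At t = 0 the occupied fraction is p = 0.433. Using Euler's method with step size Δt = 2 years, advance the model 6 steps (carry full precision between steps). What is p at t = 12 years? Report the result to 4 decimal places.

Update rule: p ← p + [c·p·(h−p) − e·p]·Δt with Δt = 2.
  1  |  dp/dt·Δt = -0.014452  |  p_1 = 0.418548
  2  |  dp/dt·Δt = -0.006856  |  p_2 = 0.411692
  3  |  dp/dt·Δt = -0.003424  |  p_3 = 0.408268
  4  |  dp/dt·Δt = -0.001752  |  p_4 = 0.406516
  5  |  dp/dt·Δt = -0.000907  |  p_5 = 0.405609
  6  |  dp/dt·Δt = -0.000472  |  p_6 = 0.405137

0.4051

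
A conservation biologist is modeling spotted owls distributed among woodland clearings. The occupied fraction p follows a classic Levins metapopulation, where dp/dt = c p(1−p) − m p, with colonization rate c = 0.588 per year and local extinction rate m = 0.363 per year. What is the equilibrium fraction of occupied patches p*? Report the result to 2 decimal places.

At equilibrium, colonization balances extinction: c·p*·(1−p*) = m·p*.
So p* = 1 − m/c = 1 − 0.363/0.588 = 1 − 0.6173 = 0.3827.

0.38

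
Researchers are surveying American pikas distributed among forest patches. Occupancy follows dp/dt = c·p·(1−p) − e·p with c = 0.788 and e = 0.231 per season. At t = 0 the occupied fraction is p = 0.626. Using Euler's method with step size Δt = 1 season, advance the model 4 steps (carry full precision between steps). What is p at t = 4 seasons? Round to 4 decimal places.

0.7028

Update rule: p ← p + [c·p·(1−p) − e·p]·Δt with Δt = 1.
step 1: Δp = +0.03988, p = 0.66588
step 2: Δp = +0.02150, p = 0.68738
step 3: Δp = +0.01055, p = 0.69793
step 4: Δp = +0.00491, p = 0.70284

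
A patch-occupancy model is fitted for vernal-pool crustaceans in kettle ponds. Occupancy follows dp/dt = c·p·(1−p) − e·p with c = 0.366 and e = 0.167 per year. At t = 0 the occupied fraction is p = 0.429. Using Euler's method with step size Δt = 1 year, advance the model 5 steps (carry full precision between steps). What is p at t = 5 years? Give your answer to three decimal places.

Update rule: p ← p + [c·p·(1−p) − e·p]·Δt with Δt = 1.
t = 1: p = 0.42900 + (+0.01801) = 0.44701
t = 2: p = 0.44701 + (+0.01582) = 0.46283
t = 3: p = 0.46283 + (+0.01370) = 0.47653
t = 4: p = 0.47653 + (+0.01172) = 0.48825
t = 5: p = 0.48825 + (+0.00991) = 0.49816

0.498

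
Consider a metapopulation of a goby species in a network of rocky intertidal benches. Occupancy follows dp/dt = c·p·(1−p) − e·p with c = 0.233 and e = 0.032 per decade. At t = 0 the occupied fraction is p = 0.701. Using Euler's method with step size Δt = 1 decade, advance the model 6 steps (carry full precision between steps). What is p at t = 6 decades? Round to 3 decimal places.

Update rule: p ← p + [c·p·(1−p) − e·p]·Δt with Δt = 1.
  1  |  dp/dt·Δt = +0.026405  |  p_1 = 0.727405
  2  |  dp/dt·Δt = +0.022924  |  p_2 = 0.750329
  3  |  dp/dt·Δt = +0.019639  |  p_3 = 0.769967
  4  |  dp/dt·Δt = +0.016629  |  p_4 = 0.786597
  5  |  dp/dt·Δt = +0.013941  |  p_5 = 0.800538
  6  |  dp/dt·Δt = +0.011588  |  p_6 = 0.812125

0.812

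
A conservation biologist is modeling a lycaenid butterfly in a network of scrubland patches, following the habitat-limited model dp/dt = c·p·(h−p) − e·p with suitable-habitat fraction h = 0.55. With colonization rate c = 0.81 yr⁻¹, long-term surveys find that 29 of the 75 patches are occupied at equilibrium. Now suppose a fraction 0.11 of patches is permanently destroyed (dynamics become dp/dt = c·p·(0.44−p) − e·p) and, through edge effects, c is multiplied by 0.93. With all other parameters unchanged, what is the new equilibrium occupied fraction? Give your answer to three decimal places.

0.264

Observed p* = 29/75 = 0.38667.
Balance c(h−p*) = e gives e = 0.81×(0.55 − 0.38667) = 0.13230.
New p* = 0.44 − e/c = 0.44 − 0.13230/0.75330 = 0.26437.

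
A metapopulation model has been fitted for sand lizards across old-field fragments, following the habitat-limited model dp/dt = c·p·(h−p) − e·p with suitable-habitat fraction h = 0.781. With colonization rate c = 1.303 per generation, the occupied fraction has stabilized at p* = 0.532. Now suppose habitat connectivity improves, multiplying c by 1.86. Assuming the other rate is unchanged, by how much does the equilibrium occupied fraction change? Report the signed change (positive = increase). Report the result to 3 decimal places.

Balance c(h−p*) = e gives e = 1.303×(0.781 − 0.53200) = 0.32445.
New p* = 0.781 − e/c = 0.781 − 0.32445/2.42358 = 0.64713.
Δp* = 0.64713 − 0.53200 = +0.11513.

0.115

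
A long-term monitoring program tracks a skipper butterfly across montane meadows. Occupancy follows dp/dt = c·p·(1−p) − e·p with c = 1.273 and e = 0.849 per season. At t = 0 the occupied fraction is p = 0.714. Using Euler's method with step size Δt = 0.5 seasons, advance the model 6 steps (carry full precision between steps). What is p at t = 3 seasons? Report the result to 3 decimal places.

Update rule: p ← p + [c·p·(1−p) − e·p]·Δt with Δt = 0.5.
  1  |  dp/dt·Δt = -0.173117  |  p_1 = 0.540883
  2  |  dp/dt·Δt = -0.071544  |  p_2 = 0.469339
  3  |  dp/dt·Δt = -0.040708  |  p_3 = 0.428631
  4  |  dp/dt·Δt = -0.026071  |  p_4 = 0.402560
  5  |  dp/dt·Δt = -0.017805  |  p_5 = 0.384755
  6  |  dp/dt·Δt = -0.012657  |  p_6 = 0.372098

0.372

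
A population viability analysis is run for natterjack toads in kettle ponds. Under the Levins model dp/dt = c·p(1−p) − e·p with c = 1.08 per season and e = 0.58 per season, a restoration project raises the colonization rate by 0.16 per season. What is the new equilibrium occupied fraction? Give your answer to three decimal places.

Before: p* = 1 − 0.58/1.08 = 0.4630.
After the change, c = 1.24, e = 0.58, so p* = 1 − 0.58/1.24 = 0.5323.

0.532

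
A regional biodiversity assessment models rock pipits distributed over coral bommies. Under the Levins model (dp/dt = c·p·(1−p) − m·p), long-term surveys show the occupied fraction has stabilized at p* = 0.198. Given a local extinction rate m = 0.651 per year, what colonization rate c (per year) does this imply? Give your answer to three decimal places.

0.812

At equilibrium c(1−p*) = m, so c = m/(1−p*).
c = 0.651/(1 − 0.198) = 0.651/0.8020 = 0.8117.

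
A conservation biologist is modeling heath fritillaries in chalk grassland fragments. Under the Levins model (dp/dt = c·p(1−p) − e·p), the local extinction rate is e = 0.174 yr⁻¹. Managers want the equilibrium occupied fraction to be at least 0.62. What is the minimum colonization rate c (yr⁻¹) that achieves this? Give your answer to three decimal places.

p* = 1 − e/c ≥ 0.62 requires e/c ≤ 0.3800, i.e. c ≥ e/0.3800.
c_min = 0.174/0.3800 = 0.4579.

0.458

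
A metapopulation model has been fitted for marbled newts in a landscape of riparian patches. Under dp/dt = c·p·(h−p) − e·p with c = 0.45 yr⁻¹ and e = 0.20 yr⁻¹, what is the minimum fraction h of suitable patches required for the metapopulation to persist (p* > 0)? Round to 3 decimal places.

0.444

p* = h − e/c is positive only when h > e/c.
h_min = e/c = 0.20/0.45 = 0.4444.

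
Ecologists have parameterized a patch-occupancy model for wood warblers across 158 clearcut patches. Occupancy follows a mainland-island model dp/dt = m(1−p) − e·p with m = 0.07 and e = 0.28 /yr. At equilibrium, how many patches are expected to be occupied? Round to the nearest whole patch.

32

p* = m/(m+e) = 0.07/0.3500 = 0.2000.
Expected occupied patches = N × p* = 158 × 0.2000 = 31.60 ≈ 32.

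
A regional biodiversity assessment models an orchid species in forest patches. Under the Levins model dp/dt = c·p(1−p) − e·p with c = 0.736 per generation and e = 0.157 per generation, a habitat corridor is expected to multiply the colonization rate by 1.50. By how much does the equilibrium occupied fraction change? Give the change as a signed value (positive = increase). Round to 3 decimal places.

Before: p* = 1 − 0.157/0.736 = 0.7867.
After the change, c = 1.104, e = 0.157, so p* = 1 − 0.157/1.104 = 0.8578.
Δp* = 0.8578 − 0.7867 = +0.0711.

0.071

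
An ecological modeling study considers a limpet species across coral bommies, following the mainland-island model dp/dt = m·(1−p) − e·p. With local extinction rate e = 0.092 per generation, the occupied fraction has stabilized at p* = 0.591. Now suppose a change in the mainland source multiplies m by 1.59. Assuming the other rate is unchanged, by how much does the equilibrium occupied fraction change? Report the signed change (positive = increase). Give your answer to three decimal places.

0.106

Balance m(1−p*) = e·p* gives m = e·p*/(1−p*) = 0.092×0.59100/0.40900 = 0.13294.
New p* = m/(m+e) = 0.21137/(0.21137+0.09200) = 0.69674.
Δp* = 0.69674 − 0.59100 = +0.10574.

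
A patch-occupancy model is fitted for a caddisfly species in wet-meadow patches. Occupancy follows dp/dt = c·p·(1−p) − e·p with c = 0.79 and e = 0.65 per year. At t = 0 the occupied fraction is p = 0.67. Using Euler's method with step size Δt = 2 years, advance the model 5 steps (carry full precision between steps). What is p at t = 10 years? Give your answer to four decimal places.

0.1680

Update rule: p ← p + [c·p·(1−p) − e·p]·Δt with Δt = 2.
step 1: Δp = -0.52166, p = 0.14834
step 2: Δp = +0.00677, p = 0.15511
step 3: Δp = +0.00542, p = 0.16052
step 4: Δp = +0.00423, p = 0.16476
step 5: Δp = +0.00324, p = 0.16800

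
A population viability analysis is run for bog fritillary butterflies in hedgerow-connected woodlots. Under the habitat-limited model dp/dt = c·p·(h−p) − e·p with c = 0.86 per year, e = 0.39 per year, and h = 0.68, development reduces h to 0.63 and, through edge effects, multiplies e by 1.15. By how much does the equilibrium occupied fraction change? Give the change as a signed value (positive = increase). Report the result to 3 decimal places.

Before: p* = h − e/c = 0.68 − 0.39/0.86 = 0.68 − 0.4535 = 0.2265.
After: c = 0.86, e = 0.4485, h = 0.63; p* = 0.63 − 0.4485/0.86 = 0.1085.
Δp* = 0.1085 − 0.2265 = -0.1180.

-0.118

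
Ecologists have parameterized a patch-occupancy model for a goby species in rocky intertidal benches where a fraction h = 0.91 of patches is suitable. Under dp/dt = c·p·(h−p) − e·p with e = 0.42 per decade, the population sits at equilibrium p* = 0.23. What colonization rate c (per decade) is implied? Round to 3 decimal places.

0.618

At equilibrium c(h−p*) = e, so c = e/(h−p*).
c = 0.42/(0.91 − 0.23) = 0.42/0.6800 = 0.6176.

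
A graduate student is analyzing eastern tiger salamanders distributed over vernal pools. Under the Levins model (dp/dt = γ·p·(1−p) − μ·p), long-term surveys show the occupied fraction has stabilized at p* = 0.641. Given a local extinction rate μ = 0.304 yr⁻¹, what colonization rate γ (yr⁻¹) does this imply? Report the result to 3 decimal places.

0.847

At equilibrium γ(1−p*) = μ, so γ = μ/(1−p*).
γ = 0.304/(1 − 0.641) = 0.304/0.3590 = 0.8468.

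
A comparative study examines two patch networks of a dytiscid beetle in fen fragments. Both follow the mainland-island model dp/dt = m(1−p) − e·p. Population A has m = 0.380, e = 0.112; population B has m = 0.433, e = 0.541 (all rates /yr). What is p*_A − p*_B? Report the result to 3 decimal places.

0.328

A: p*_A = m/(m+e) = 0.380/0.4920 = 0.7724.
B: p*_B = 0.433/0.9740 = 0.4446.
p*_A − p*_B = 0.7724 − 0.4446 = 0.3278.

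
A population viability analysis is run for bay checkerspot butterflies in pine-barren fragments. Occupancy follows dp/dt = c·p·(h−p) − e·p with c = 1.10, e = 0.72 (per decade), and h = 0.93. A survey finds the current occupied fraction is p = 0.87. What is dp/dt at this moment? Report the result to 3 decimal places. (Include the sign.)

-0.569

Colonization term: c·p·(h−p) = 1.10×0.87×0.0600 = 0.05742.
Extinction term: e·p = 0.62640.
dp/dt = 0.05742 − 0.62640 = -0.56898.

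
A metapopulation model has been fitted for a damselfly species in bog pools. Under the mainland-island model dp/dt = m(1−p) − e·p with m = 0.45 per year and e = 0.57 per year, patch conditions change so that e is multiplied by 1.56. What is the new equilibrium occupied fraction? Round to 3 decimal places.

0.336

Before: p* = 0.45/(0.45+0.57) = 0.4412.
After: m = 0.45, e = 0.8892; p* = 0.45/1.3392 = 0.3360.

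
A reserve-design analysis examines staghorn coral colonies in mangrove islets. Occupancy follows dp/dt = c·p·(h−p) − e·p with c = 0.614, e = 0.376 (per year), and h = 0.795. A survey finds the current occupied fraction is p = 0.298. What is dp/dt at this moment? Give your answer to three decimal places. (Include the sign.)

Colonization term: c·p·(h−p) = 0.614×0.298×0.4970 = 0.09094.
Extinction term: e·p = 0.11205.
dp/dt = 0.09094 − 0.11205 = -0.02111.

-0.021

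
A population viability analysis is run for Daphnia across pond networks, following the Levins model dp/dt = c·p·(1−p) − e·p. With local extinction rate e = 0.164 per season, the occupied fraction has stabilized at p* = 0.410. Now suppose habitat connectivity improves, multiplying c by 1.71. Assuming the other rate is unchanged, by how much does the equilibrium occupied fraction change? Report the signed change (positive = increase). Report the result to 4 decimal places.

Balance c(1−p*) = e gives c = e/(1 − 0.41000) = 0.164/0.59000 = 0.27797.
New p* = 1 − e/c = 1 − 0.16400/0.47533 = 0.65498.
Δp* = 0.65498 − 0.41000 = +0.24498.

0.2450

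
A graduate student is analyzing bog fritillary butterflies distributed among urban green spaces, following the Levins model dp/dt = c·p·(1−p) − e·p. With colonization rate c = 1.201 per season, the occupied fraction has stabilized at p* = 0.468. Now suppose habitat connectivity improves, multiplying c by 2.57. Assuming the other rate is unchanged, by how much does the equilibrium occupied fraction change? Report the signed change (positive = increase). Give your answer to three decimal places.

0.325

Balance c(1−p*) = e gives e = 1.201×(1 − 0.46800) = 0.63893.
New p* = 1 − e/c = 1 − 0.63893/3.08657 = 0.79300.
Δp* = 0.79300 − 0.46800 = +0.32500.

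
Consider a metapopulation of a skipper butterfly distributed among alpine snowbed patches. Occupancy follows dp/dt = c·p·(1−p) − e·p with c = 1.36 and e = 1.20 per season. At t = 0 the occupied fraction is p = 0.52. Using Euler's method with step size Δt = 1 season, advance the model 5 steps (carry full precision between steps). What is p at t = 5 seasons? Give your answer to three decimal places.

0.152

Update rule: p ← p + [c·p·(1−p) − e·p]·Δt with Δt = 1.
p: 0.52000 → 0.23546  (Δp = -0.28454)
p: 0.23546 → 0.19773  (Δp = -0.03772)
p: 0.19773 → 0.17620  (Δp = -0.02154)
p: 0.17620 → 0.16217  (Δp = -0.01403)
p: 0.16217 → 0.15235  (Δp = -0.00982)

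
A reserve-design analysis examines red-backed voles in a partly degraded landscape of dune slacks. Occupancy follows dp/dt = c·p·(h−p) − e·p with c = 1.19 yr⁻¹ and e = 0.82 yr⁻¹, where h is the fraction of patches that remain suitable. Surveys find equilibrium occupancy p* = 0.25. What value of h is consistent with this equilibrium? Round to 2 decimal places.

0.94

At equilibrium c(h−p*) = e, so h = p* + e/c.
h = 0.25 + 0.82/1.19 = 0.25 + 0.6891 = 0.9391.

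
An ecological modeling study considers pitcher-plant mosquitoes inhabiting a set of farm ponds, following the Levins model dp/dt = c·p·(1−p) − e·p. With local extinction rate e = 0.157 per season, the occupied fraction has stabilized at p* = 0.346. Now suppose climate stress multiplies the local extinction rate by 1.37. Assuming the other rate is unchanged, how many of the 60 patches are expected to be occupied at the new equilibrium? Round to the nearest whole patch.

Balance c(1−p*) = e gives c = e/(1 − 0.34600) = 0.157/0.65400 = 0.24006.
New p* = 1 − e/c = 1 − 0.21509/0.24006 = 0.10402.
Expected occupied = 60 × 0.10402 = 6.24 ≈ 6.

6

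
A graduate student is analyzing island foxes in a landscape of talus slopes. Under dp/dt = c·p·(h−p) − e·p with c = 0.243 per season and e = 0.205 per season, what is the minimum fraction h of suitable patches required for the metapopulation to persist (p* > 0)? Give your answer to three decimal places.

p* = h − e/c is positive only when h > e/c.
h_min = e/c = 0.205/0.243 = 0.8436.

0.844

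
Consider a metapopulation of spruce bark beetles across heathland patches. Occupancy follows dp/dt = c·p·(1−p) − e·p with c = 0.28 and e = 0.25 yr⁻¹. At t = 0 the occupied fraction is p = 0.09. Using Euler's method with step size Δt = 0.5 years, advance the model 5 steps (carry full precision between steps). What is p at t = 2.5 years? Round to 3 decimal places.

0.091

Update rule: p ← p + [c·p·(1−p) − e·p]·Δt with Δt = 0.5.
p: 0.09000 → 0.09022  (Δp = +0.00022)
p: 0.09022 → 0.09043  (Δp = +0.00021)
p: 0.09043 → 0.09064  (Δp = +0.00021)
p: 0.09064 → 0.09085  (Δp = +0.00021)
p: 0.09085 → 0.09106  (Δp = +0.00021)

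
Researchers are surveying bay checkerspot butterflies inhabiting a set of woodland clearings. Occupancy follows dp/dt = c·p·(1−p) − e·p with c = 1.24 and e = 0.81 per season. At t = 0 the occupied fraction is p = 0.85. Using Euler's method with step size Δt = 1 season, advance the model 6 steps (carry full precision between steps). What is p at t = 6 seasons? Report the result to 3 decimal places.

0.345

Update rule: p ← p + [c·p·(1−p) − e·p]·Δt with Δt = 1.
  1  |  dp/dt·Δt = -0.530400  |  p_1 = 0.319600
  2  |  dp/dt·Δt = +0.010769  |  p_2 = 0.330369
  3  |  dp/dt·Δt = +0.006720  |  p_3 = 0.337090
  4  |  dp/dt·Δt = +0.004048  |  p_4 = 0.341138
  5  |  dp/dt·Δt = +0.002384  |  p_5 = 0.343522
  6  |  dp/dt·Δt = +0.001385  |  p_6 = 0.344907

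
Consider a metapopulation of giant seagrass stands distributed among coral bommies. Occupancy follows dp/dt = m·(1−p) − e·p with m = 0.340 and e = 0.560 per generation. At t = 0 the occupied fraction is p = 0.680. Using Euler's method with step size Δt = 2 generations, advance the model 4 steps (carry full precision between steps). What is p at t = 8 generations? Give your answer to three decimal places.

Update rule: p ← p + [m·(1−p) − e·p]·Δt with Δt = 2.
t = 2: p = 0.68000 + (-0.54400) = 0.13600
t = 4: p = 0.13600 + (+0.43520) = 0.57120
t = 6: p = 0.57120 + (-0.34816) = 0.22304
t = 8: p = 0.22304 + (+0.27853) = 0.50157

0.502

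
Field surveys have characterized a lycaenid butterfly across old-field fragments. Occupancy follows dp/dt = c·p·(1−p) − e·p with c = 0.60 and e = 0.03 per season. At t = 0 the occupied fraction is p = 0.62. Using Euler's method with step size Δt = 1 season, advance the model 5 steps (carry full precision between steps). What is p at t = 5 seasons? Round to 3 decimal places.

Update rule: p ← p + [c·p·(1−p) − e·p]·Δt with Δt = 1.
step 1: Δp = +0.12276, p = 0.74276
step 2: Δp = +0.09236, p = 0.83512
step 3: Δp = +0.05756, p = 0.89268
step 4: Δp = +0.03070, p = 0.92338
step 5: Δp = +0.01475, p = 0.93813

0.938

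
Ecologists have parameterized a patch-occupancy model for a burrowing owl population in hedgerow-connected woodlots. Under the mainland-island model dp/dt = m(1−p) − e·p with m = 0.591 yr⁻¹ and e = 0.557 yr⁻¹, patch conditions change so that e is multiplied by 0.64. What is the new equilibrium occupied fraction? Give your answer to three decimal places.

0.624

Before: p* = 0.591/(0.591+0.557) = 0.5148.
After: m = 0.591, e = 0.35648; p* = 0.591/0.9475 = 0.6238.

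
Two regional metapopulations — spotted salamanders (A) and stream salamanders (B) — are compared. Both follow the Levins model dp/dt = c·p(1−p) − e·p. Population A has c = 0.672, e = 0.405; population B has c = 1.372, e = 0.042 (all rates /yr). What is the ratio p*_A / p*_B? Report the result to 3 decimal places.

0.410

A: p*_A = 1 − 0.405/0.672 = 0.3973.
B: p*_B = 1 − 0.042/1.372 = 0.9694.
p*_A / p*_B = 0.3973/0.9694 = 0.4099.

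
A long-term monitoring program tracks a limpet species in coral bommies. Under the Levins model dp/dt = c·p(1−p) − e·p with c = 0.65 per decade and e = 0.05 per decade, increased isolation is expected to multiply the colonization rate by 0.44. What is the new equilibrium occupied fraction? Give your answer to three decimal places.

0.825

Before: p* = 1 − 0.05/0.65 = 0.9231.
After the change, c = 0.286, e = 0.05, so p* = 1 − 0.05/0.286 = 0.8252.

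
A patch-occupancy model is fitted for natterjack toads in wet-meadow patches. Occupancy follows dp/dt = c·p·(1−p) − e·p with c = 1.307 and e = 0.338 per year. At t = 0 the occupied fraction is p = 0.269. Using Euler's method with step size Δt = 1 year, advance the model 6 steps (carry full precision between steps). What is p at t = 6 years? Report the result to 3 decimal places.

0.741

Update rule: p ← p + [c·p·(1−p) − e·p]·Δt with Δt = 1.
  1  |  dp/dt·Δt = +0.166085  |  p_1 = 0.435085
  2  |  dp/dt·Δt = +0.174184  |  p_2 = 0.609269
  3  |  dp/dt·Δt = +0.105212  |  p_3 = 0.714481
  4  |  dp/dt·Δt = +0.025131  |  p_4 = 0.739612
  5  |  dp/dt·Δt = +0.001721  |  p_5 = 0.741333
  6  |  dp/dt·Δt = +0.000058  |  p_6 = 0.741391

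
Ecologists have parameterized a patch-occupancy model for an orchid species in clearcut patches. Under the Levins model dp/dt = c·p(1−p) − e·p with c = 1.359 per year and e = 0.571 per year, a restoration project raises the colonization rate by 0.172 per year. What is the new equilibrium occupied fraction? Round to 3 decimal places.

Before: p* = 1 − 0.571/1.359 = 0.5798.
After the change, c = 1.531, e = 0.571, so p* = 1 − 0.571/1.531 = 0.6270.

0.627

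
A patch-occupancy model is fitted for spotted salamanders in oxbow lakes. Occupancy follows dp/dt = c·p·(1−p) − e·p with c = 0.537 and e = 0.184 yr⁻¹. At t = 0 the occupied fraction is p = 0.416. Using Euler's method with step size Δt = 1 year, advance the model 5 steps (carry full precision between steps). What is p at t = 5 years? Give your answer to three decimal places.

Update rule: p ← p + [c·p·(1−p) − e·p]·Δt with Δt = 1.
t = 1: p = 0.41600 + (+0.05392) = 0.46992
t = 2: p = 0.46992 + (+0.04730) = 0.51722
t = 3: p = 0.51722 + (+0.03892) = 0.55614
t = 4: p = 0.55614 + (+0.03023) = 0.58637
t = 5: p = 0.58637 + (+0.02235) = 0.60872

0.609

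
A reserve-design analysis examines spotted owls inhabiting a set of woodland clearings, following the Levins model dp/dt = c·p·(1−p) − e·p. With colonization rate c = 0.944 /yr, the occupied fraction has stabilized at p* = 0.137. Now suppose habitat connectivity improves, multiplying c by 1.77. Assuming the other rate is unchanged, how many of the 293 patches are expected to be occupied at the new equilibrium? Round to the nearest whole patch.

Balance c(1−p*) = e gives e = 0.944×(1 − 0.13700) = 0.81467.
New p* = 1 − e/c = 1 − 0.81467/1.67088 = 0.51243.
Expected occupied = 293 × 0.51243 = 150.14 ≈ 150.

150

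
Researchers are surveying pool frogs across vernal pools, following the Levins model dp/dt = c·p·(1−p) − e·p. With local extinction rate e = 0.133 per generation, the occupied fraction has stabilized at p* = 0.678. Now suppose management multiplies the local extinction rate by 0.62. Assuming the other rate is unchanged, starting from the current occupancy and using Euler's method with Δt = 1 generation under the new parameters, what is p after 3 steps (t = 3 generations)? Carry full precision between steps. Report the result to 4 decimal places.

Balance c(1−p*) = e gives c = e/(1 − 0.67800) = 0.133/0.32200 = 0.41304.
Starting from p₀ = 0.67800; update p ← p + (dp/dt)·Δt with the new parameters.
  1  |  dp/dt·Δt = +0.034266  |  p_1 = 0.712266
  2  |  dp/dt·Δt = +0.025917  |  p_2 = 0.738183
  3  |  dp/dt·Δt = +0.018958  |  p_3 = 0.757141

0.7571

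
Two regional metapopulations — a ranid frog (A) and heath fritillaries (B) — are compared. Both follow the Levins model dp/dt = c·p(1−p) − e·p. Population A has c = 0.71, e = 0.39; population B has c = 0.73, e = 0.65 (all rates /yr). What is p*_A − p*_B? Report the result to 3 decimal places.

A: p*_A = 1 − 0.39/0.71 = 0.4507.
B: p*_B = 1 − 0.65/0.73 = 0.1096.
p*_A − p*_B = 0.4507 − 0.1096 = 0.3411.

0.341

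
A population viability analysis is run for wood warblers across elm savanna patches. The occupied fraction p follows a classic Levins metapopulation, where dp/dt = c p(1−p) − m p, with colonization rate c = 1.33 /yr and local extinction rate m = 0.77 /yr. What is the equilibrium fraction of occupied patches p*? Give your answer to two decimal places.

0.42

Setting dp/dt = 0 and dividing through by p* gives c·(1−p*) = m.
So p* = 1 − m/c = 1 − 0.77/1.33 = 1 − 0.5789 = 0.4211.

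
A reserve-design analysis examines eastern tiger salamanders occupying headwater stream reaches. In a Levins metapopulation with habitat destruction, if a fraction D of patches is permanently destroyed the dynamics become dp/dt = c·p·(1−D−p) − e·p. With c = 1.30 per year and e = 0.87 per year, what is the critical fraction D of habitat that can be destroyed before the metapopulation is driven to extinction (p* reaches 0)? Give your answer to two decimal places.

0.33

The nontrivial equilibrium is p* = (1−D) − e/c; extinction occurs when this hits zero.
So D_crit = 1 − e/c = 1 − 0.87/1.30 = 1 − 0.6692 = 0.3308.
Note this equals the original equilibrium occupancy — the Levins extinction-debt result.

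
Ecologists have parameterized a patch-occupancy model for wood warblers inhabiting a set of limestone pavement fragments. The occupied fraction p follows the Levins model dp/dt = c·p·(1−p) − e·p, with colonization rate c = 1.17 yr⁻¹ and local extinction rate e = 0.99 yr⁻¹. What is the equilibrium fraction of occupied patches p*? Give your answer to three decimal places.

0.154

Setting dp/dt = 0 and dividing through by p* gives c·(1−p*) = e.
So p* = 1 − e/c = 1 − 0.99/1.17 = 1 − 0.8462 = 0.1538.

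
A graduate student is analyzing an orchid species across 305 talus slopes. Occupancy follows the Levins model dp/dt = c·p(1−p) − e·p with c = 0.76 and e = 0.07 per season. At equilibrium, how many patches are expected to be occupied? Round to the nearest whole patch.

p* = 1 − e/c = 1 − 0.07/0.76 = 0.9079.
Expected occupied patches = N × p* = 305 × 0.9079 = 276.91 ≈ 277.

277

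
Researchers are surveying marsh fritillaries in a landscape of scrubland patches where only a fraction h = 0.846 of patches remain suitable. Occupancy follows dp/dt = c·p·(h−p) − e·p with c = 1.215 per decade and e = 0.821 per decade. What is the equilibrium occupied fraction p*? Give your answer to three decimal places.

Setting dp/dt = 0 and dividing by p* gives c·(h−p*) = e.
So p* = h − e/c = 0.846 − 0.821/1.215 = 0.846 − 0.6757 = 0.1703.

0.170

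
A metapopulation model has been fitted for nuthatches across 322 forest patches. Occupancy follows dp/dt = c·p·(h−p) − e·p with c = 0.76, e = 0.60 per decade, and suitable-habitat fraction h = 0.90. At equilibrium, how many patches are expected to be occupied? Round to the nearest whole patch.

p* = h − e/c = 0.90 − 0.7895 = 0.1105.
Expected occupied patches = N × p* = 322 × 0.1105 = 35.59 ≈ 36.

36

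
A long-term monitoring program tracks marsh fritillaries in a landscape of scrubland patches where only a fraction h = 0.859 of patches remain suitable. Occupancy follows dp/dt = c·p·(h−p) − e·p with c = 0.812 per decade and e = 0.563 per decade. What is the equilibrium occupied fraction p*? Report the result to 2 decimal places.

0.17

Setting dp/dt = 0 and dividing by p* gives c·(h−p*) = e.
So p* = h − e/c = 0.859 − 0.563/0.812 = 0.859 − 0.6933 = 0.1657.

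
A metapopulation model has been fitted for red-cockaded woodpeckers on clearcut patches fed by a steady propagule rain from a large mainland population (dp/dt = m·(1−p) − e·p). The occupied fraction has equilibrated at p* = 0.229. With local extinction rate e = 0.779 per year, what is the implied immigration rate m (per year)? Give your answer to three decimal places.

At equilibrium m(1−p*) = e·p*, so m = e·p*/(1−p*).
m = 0.779 × 0.229 / 0.7710 = 0.1784/0.7710 = 0.2314.

0.231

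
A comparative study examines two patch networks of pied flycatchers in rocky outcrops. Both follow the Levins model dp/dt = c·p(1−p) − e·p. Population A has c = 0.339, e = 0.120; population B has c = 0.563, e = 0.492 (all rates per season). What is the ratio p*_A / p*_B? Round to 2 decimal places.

A: p*_A = 1 − 0.120/0.339 = 0.6460.
B: p*_B = 1 − 0.492/0.563 = 0.1261.
p*_A / p*_B = 0.6460/0.1261 = 5.1226.

5.12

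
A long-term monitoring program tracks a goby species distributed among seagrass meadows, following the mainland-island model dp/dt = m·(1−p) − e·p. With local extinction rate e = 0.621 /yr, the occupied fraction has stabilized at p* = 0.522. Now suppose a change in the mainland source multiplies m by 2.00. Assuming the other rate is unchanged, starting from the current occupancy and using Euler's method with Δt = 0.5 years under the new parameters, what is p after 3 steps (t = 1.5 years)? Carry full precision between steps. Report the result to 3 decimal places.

0.686

Balance m(1−p*) = e·p* gives m = e·p*/(1−p*) = 0.621×0.52200/0.47800 = 0.67816.
Starting from p₀ = 0.52200; update p ← p + (dp/dt)·Δt with the new parameters.
p: 0.52200 → 0.68408  (Δp = +0.16208)
p: 0.68408 → 0.68592  (Δp = +0.00184)
p: 0.68592 → 0.68594  (Δp = +0.00002)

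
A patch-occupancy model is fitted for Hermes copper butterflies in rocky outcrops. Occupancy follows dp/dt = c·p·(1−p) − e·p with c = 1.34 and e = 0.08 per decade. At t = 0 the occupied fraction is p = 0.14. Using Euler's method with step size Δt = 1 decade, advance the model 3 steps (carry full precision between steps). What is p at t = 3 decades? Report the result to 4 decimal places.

Update rule: p ← p + [c·p·(1−p) − e·p]·Δt with Δt = 1.
step 1: Δp = +0.15014, p = 0.29014
step 2: Δp = +0.25277, p = 0.54291
step 3: Δp = +0.28910, p = 0.83201

0.8320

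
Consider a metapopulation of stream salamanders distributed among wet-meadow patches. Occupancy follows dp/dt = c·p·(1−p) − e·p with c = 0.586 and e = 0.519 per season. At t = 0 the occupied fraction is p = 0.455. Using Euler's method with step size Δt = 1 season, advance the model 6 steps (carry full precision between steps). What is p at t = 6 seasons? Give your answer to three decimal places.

0.214

Update rule: p ← p + [c·p·(1−p) − e·p]·Δt with Δt = 1.
t = 1: p = 0.45500 + (-0.09083) = 0.36417
t = 2: p = 0.36417 + (-0.05332) = 0.31085
t = 3: p = 0.31085 + (-0.03580) = 0.27506
t = 4: p = 0.27506 + (-0.02591) = 0.24915
t = 5: p = 0.24915 + (-0.01968) = 0.22947
t = 6: p = 0.22947 + (-0.01548) = 0.21399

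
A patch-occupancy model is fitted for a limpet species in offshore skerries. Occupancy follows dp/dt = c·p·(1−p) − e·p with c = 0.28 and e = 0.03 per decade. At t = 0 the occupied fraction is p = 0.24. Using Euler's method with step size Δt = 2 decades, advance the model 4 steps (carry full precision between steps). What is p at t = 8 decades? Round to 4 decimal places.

0.6493

Update rule: p ← p + [c·p·(1−p) − e·p]·Δt with Δt = 2.
step 1: Δp = +0.08774, p = 0.32774
step 2: Δp = +0.10372, p = 0.43146
step 3: Δp = +0.11148, p = 0.54294
step 4: Δp = +0.10639, p = 0.64934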